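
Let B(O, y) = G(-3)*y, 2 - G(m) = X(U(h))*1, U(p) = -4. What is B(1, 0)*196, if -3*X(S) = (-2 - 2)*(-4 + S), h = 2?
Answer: 0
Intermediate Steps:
X(S) = -16/3 + 4*S/3 (X(S) = -(-2 - 2)*(-4 + S)/3 = -(-4)*(-4 + S)/3 = -(16 - 4*S)/3 = -16/3 + 4*S/3)
G(m) = 38/3 (G(m) = 2 - (-16/3 + (4/3)*(-4)) = 2 - (-16/3 - 16/3) = 2 - (-32)/3 = 2 - 1*(-32/3) = 2 + 32/3 = 38/3)
B(O, y) = 38*y/3
B(1, 0)*196 = ((38/3)*0)*196 = 0*196 = 0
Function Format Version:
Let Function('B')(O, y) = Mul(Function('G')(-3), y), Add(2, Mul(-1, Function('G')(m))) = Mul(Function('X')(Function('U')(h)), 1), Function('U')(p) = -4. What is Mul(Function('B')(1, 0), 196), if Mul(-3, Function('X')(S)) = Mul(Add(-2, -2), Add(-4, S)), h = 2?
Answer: 0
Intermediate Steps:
Function('X')(S) = Add(Rational(-16, 3), Mul(Rational(4, 3), S)) (Function('X')(S) = Mul(Rational(-1, 3), Mul(Add(-2, -2), Add(-4, S))) = Mul(Rational(-1, 3), Mul(-4, Add(-4, S))) = Mul(Rational(-1, 3), Add(16, Mul(-4, S))) = Add(Rational(-16, 3), Mul(Rational(4, 3), S)))
Function('G')(m) = Rational(38, 3) (Function('G')(m) = Add(2, Mul(-1, Mul(Add(Rational(-16, 3), Mul(Rational(4, 3), -4)), 1))) = Add(2, Mul(-1, Mul(Add(Rational(-16, 3), Rational(-16, 3)), 1))) = Add(2, Mul(-1, Mul(Rational(-32, 3), 1))) = Add(2, Mul(-1, Rational(-32, 3))) = Add(2, Rational(32, 3)) = Rational(38, 3))
Function('B')(O, y) = Mul(Rational(38, 3), y)
Mul(Function('B')(1, 0), 196) = Mul(Mul(Rational(38, 3), 0), 196) = Mul(0, 196) = 0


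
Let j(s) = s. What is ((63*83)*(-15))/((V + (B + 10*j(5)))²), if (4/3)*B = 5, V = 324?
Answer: -1254960/2283121 ≈ -0.54967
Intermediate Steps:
B = 15/4 (B = (¾)*5 = 15/4 ≈ 3.7500)
((63*83)*(-15))/((V + (B + 10*j(5)))²) = ((63*83)*(-15))/((324 + (15/4 + 10*5))²) = (5229*(-15))/((324 + (15/4 + 50))²) = -78435/(324 + 215/4)² = -78435/((1511/4)²) = -78435/2283121/16 = -78435*16/2283121 = -1254960/2283121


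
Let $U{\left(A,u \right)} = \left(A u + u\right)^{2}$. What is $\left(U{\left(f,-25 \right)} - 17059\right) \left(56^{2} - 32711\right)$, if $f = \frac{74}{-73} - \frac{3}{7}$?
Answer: $\frac{18685234199775}{37303} \approx 5.009 \cdot 10^{8}$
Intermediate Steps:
$f = - \frac{737}{511}$ ($f = 74 \left(- \frac{1}{73}\right) - \frac{3}{7} = - \frac{74}{73} - \frac{3}{7} = - \frac{737}{511} \approx -1.4423$)
$U{\left(A,u \right)} = \left(u + A u\right)^{2}$
$\left(U{\left(f,-25 \right)} - 17059\right) \left(56^{2} - 32711\right) = \left(\left(-25\right)^{2} \left(1 - \frac{737}{511}\right)^{2} - 17059\right) \left(56^{2} - 32711\right) = \left(625 \left(- \frac{226}{511}\right)^{2} - 17059\right) \left(3136 - 32711\right) = \left(625 \cdot \frac{51076}{261121} - 17059\right) \left(-29575\right) = \left(\frac{31922500}{261121} - 17059\right) \left(-29575\right) = \left(- \frac{4422540639}{261121}\right) \left(-29575\right) = \frac{18685234199775}{37303}$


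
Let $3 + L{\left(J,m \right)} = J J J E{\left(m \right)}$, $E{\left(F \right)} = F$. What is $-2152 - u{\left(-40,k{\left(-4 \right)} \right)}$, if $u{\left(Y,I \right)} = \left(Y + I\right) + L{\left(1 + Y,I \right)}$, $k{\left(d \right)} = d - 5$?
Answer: $-535971$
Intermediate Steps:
$L{\left(J,m \right)} = -3 + m J^{3}$ ($L{\left(J,m \right)} = -3 + J J J m = -3 + J^{2} J m = -3 + J^{3} m = -3 + m J^{3}$)
$k{\left(d \right)} = -5 + d$
$u{\left(Y,I \right)} = -3 + I + Y + I \left(1 + Y\right)^{3}$ ($u{\left(Y,I \right)} = \left(Y + I\right) + \left(-3 + I \left(1 + Y\right)^{3}\right) = \left(I + Y\right) + \left(-3 + I \left(1 + Y\right)^{3}\right) = -3 + I + Y + I \left(1 + Y\right)^{3}$)
$-2152 - u{\left(-40,k{\left(-4 \right)} \right)} = -2152 - \left(-3 - 9 - 40 + \left(-5 - 4\right) \left(1 - 40\right)^{3}\right) = -2152 - \left(-3 - 9 - 40 - 9 \left(-39\right)^{3}\right) = -2152 - \left(-3 - 9 - 40 - -533871\right) = -2152 - \left(-3 - 9 - 40 + 533871\right) = -2152 - 533819 = -535971$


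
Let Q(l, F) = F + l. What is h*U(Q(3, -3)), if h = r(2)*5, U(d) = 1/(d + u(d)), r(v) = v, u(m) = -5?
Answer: -2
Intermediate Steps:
U(d) = 1/(-5 + d) (U(d) = 1/(d - 5) = 1/(-5 + d))
h = 10 (h = 2*5 = 10)
h*U(Q(3, -3)) = 10/(-5 + (-3 + 3)) = 10/(-5 + 0) = 10/(-5) = 10*(-⅕) = -2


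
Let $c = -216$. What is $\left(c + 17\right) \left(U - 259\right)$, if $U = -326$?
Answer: $116415$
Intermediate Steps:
$\left(c + 17\right) \left(U - 259\right) = \left(-216 + 17\right) \left(-326 - 259\right) = \left(-199\right) \left(-585\right) = 116415$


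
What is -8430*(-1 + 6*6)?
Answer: -295050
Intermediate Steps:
-8430*(-1 + 6*6) = -8430*(-1 + 36) = -8430*35 = -295050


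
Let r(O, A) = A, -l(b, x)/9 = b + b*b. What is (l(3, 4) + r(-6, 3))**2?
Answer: 11025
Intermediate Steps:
l(b, x) = -9*b - 9*b**2 (l(b, x) = -9*(b + b*b) = -9*(b + b**2) = -9*b - 9*b**2)
(l(3, 4) + r(-6, 3))**2 = (-9*3*(1 + 3) + 3)**2 = (-9*3*4 + 3)**2 = (-108 + 3)**2 = (-105)**2 = 11025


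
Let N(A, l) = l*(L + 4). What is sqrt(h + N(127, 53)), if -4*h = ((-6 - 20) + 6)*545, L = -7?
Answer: sqrt(2566) ≈ 50.656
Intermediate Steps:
h = 2725 (h = -((-6 - 20) + 6)*545/4 = -(-26 + 6)*545/4 = -(-5)*545 = -1/4*(-10900) = 2725)
N(A, l) = -3*l (N(A, l) = l*(-7 + 4) = l*(-3) = -3*l)
sqrt(h + N(127, 53)) = sqrt(2725 - 3*53) = sqrt(2725 - 159) = sqrt(2566)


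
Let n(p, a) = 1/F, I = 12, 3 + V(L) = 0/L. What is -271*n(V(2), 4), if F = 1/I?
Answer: -3252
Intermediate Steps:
V(L) = -3 (V(L) = -3 + 0/L = -3 + 0 = -3)
F = 1/12 ≈ 0.083333
n(p, a) = 12 (n(p, a) = 1/(1/12) = 12)
-271*n(V(2), 4) = -271*12 = -3252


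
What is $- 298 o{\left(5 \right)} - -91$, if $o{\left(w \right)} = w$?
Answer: $-1399$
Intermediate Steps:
$- 298 o{\left(5 \right)} - -91 = \left(-298\right) 5 - -91 = -1490 + \left(-84 + 175\right) = -1490 + 91 = -1399$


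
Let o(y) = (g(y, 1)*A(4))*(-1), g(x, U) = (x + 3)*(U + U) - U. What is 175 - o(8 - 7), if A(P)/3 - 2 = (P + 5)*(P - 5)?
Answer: 28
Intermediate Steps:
g(x, U) = -U + 2*U*(3 + x) (g(x, U) = (3 + x)*(2*U) - U = 2*U*(3 + x) - U = -U + 2*U*(3 + x))
A(P) = 6 + 3*(-5 + P)*(5 + P) (A(P) = 6 + 3*((P + 5)*(P - 5)) = 6 + 3*((5 + P)*(-5 + P)) = 6 + 3*((-5 + P)*(5 + P)) = 6 + 3*(-5 + P)*(5 + P))
o(y) = 105 + 42*y (o(y) = ((1*(5 + 2*y))*(-69 + 3*4**2))*(-1) = ((5 + 2*y)*(-69 + 3*16))*(-1) = ((5 + 2*y)*(-69 + 48))*(-1) = ((5 + 2*y)*(-21))*(-1) = (-105 - 42*y)*(-1) = 105 + 42*y)
175 - o(8 - 7) = 175 - (105 + 42*(8 - 7)) = 175 - (105 + 42*1) = 175 - (105 + 42) = 175 - 1*147 = 175 - 147 = 28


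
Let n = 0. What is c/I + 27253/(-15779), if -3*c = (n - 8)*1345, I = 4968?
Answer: -29549584/29396277 ≈ -1.0052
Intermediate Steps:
c = 10760/3 (c = -(0 - 8)*1345/3 = -(-8)*1345/3 = -⅓*(-10760) = 10760/3 ≈ 3586.7)
c/I + 27253/(-15779) = (10760/3)/4968 + 27253/(-15779) = (10760/3)*(1/4968) + 27253*(-1/15779) = 1345/1863 - 27253/15779 = -29549584/29396277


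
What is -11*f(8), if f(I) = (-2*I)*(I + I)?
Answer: 2816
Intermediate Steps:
f(I) = -4*I**2 (f(I) = (-2*I)*(2*I) = -4*I**2)
-11*f(8) = -(-44)*8**2 = -(-44)*64 = -11*(-256) = 2816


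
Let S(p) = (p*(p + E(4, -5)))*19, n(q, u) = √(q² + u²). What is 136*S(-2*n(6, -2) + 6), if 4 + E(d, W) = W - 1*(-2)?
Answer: 397936 - 51680*√10 ≈ 2.3451e+5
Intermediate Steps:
E(d, W) = -2 + W (E(d, W) = -4 + (W - 1*(-2)) = -4 + (W + 2) = -4 + (2 + W) = -2 + W)
S(p) = 19*p*(-7 + p) (S(p) = (p*(p + (-2 - 5)))*19 = (p*(p - 7))*19 = (p*(-7 + p))*19 = 19*p*(-7 + p))
136*S(-2*n(6, -2) + 6) = 136*(19*(-2*√(6² + (-2)²) + 6)*(-7 + (-2*√(6² + (-2)²) + 6))) = 136*(19*(-2*√(36 + 4) + 6)*(-7 + (-2*√(36 + 4) + 6))) = 136*(19*(-4*√10 + 6)*(-7 + (-4*√10 + 6))) = 136*(19*(6 - 4*√10)*(-7 + (6 - 4*√10))) = 136*(19*(6 - 4*√10)*(-1 - 4*√10)) = 136*(19*(-1 - 4*√10)*(6 - 4*√10)) = 2584*(-1 - 4*√10)*(6 - 4*√10)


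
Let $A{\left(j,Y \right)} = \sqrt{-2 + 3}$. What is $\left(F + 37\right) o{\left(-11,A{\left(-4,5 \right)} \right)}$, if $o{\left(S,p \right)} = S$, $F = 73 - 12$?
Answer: $-1078$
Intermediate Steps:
$F = 61$
$A{\left(j,Y \right)} = 1$ ($A{\left(j,Y \right)} = \sqrt{1} = 1$)
$\left(F + 37\right) o{\left(-11,A{\left(-4,5 \right)} \right)} = \left(61 + 37\right) \left(-11\right) = 98 \left(-11\right) = -1078$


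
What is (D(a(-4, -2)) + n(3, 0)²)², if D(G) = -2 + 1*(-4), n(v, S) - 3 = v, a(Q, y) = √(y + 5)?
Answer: 900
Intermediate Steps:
a(Q, y) = √(5 + y)
n(v, S) = 3 + v
D(G) = -6 (D(G) = -2 - 4 = -6)
(D(a(-4, -2)) + n(3, 0)²)² = (-6 + (3 + 3)²)² = (-6 + 6²)² = (-6 + 36)² = 30² = 900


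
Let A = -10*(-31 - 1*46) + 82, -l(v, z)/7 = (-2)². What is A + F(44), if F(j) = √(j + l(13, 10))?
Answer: 856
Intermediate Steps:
l(v, z) = -28 (l(v, z) = -7*(-2)² = -7*4 = -28)
A = 852 (A = -10*(-31 - 46) + 82 = -10*(-77) + 82 = 770 + 82 = 852)
F(j) = √(-28 + j) (F(j) = √(j - 28) = √(-28 + j))
A + F(44) = 852 + √(-28 + 44) = 852 + √16 = 852 + 4 = 856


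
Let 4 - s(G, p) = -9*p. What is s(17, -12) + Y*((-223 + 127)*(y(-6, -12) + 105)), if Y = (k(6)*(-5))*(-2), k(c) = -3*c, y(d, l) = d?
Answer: 1710616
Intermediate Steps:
s(G, p) = 4 + 9*p (s(G, p) = 4 - (-9)*p = 4 + 9*p)
Y = -180 (Y = (-3*6*(-5))*(-2) = -18*(-5)*(-2) = 90*(-2) = -180)
s(17, -12) + Y*((-223 + 127)*(y(-6, -12) + 105)) = (4 + 9*(-12)) - 180*(-223 + 127)*(-6 + 105) = (4 - 108) - (-17280)*99 = -104 - 180*(-9504) = -104 + 1710720 = 1710616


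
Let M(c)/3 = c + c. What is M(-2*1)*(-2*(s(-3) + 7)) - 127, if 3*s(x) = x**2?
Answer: 113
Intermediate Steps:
M(c) = 6*c (M(c) = 3*(c + c) = 3*(2*c) = 6*c)
s(x) = x**2/3
M(-2*1)*(-2*(s(-3) + 7)) - 127 = (6*(-2*1))*(-2*((1/3)*(-3)**2 + 7)) - 127 = (6*(-2))*(-2*((1/3)*9 + 7)) - 127 = -(-24)*(3 + 7) - 127 = -(-24)*10 - 127 = -12*(-20) - 127 = 240 - 127 = 113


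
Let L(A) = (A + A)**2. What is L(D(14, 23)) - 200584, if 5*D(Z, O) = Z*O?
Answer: -4599864/25 ≈ -1.8399e+5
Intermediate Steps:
D(Z, O) = O*Z/5 (D(Z, O) = (Z*O)/5 = (O*Z)/5 = O*Z/5)
L(A) = 4*A**2 (L(A) = (2*A)**2 = 4*A**2)
L(D(14, 23)) - 200584 = 4*((1/5)*23*14)**2 - 200584 = 4*(322/5)**2 - 200584 = 4*(103684/25) - 200584 = 414736/25 - 200584 = -4599864/25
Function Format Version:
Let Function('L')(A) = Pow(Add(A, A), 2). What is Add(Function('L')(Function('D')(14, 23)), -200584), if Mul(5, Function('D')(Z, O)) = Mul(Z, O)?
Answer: Rational(-4599864, 25) ≈ -1.8399e+5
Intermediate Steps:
Function('D')(Z, O) = Mul(Rational(1, 5), O, Z) (Function('D')(Z, O) = Mul(Rational(1, 5), Mul(Z, O)) = Mul(Rational(1, 5), Mul(O, Z)) = Mul(Rational(1, 5), O, Z))
Function('L')(A) = Mul(4, Pow(A, 2)) (Function('L')(A) = Pow(Mul(2, A), 2) = Mul(4, Pow(A, 2)))
Add(Function('L')(Function('D')(14, 23)), -200584) = Add(Mul(4, Pow(Mul(Rational(1, 5), 23, 14), 2)), -200584) = Add(Mul(4, Pow(Rational(322, 5), 2)), -200584) = Add(Mul(4, Rational(103684, 25)), -200584) = Add(Rational(414736, 25), -200584) = Rational(-4599864, 25)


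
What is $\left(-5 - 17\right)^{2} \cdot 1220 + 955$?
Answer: $591435$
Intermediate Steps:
$\left(-5 - 17\right)^{2} \cdot 1220 + 955 = \left(-22\right)^{2} \cdot 1220 + 955 = 484 \cdot 1220 + 955 = 590480 + 955 = 591435$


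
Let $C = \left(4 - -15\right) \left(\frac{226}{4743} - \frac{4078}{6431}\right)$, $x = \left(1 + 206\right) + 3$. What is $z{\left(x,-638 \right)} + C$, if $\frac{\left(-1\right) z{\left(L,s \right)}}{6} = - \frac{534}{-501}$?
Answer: $- \frac{89336747648}{5093872911} \approx -17.538$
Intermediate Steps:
$x = 210$ ($x = 207 + 3 = 210$)
$z{\left(L,s \right)} = - \frac{1068}{167}$ ($z{\left(L,s \right)} = - 6 \left(- \frac{534}{-501}\right) = - 6 \left(\left(-534\right) \left(- \frac{1}{501}\right)\right) = \left(-6\right) \frac{178}{167} = - \frac{1068}{167}$)
$C = - \frac{339882412}{30502233}$ ($C = \left(4 + 15\right) \left(226 \cdot \frac{1}{4743} - \frac{4078}{6431}\right) = 19 \left(\frac{226}{4743} - \frac{4078}{6431}\right) = 19 \left(- \frac{17888548}{30502233}\right) = - \frac{339882412}{30502233} \approx -11.143$)
$z{\left(x,-638 \right)} + C = - \frac{1068}{167} - \frac{339882412}{30502233} = - \frac{89336747648}{5093872911}$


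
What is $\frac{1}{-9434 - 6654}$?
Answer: $- \frac{1}{16088} \approx -6.2158 \cdot 10^{-5}$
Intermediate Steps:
$\frac{1}{-9434 - 6654} = \frac{1}{-16088} = - \frac{1}{16088}$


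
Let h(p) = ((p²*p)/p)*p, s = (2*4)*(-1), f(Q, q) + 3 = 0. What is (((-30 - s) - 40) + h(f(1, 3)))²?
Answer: 7921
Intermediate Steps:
f(Q, q) = -3 (f(Q, q) = -3 + 0 = -3)
s = -8 (s = 8*(-1) = -8)
h(p) = p³ (h(p) = (p³/p)*p = p²*p = p³)
(((-30 - s) - 40) + h(f(1, 3)))² = (((-30 - 1*(-8)) - 40) + (-3)³)² = (((-30 + 8) - 40) - 27)² = ((-22 - 40) - 27)² = (-62 - 27)² = (-89)² = 7921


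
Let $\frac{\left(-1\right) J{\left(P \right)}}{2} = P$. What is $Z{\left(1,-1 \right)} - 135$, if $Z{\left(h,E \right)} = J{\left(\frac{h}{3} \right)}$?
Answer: $- \frac{407}{3} \approx -135.67$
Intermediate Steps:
$J{\left(P \right)} = - 2 P$
$Z{\left(h,E \right)} = - \frac{2 h}{3}$ ($Z{\left(h,E \right)} = - 2 \frac{h}{3} = - \frac{2 h}{3}$)
$Z{\left(1,-1 \right)} - 135 = \left(- \frac{2}{3}\right) 1 - 135 = - \frac{2}{3} - 135 = - \frac{407}{3}$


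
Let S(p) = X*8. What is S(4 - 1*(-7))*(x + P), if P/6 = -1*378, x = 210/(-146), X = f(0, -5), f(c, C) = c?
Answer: 0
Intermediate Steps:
X = 0
S(p) = 0 (S(p) = 0*8 = 0)
x = -105/73 (x = 210*(-1/146) = -105/73 ≈ -1.4384)
P = -2268 (P = 6*(-1*378) = 6*(-378) = -2268)
S(4 - 1*(-7))*(x + P) = 0*(-105/73 - 2268) = 0*(-165669/73) = 0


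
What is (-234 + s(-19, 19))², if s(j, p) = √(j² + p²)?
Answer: 55478 - 8892*√2 ≈ 42903.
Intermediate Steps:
(-234 + s(-19, 19))² = (-234 + √((-19)² + 19²))² = (-234 + √(361 + 361))² = (-234 + √722)² = (-234 + 19*√2)²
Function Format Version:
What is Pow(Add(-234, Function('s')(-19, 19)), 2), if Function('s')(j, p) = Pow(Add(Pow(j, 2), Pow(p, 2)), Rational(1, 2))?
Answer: Add(55478, Mul(-8892, Pow(2, Rational(1, 2)))) ≈ 42903.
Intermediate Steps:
Pow(Add(-234, Function('s')(-19, 19)), 2) = Pow(Add(-234, Pow(Add(Pow(-19, 2), Pow(19, 2)), Rational(1, 2))), 2) = Pow(Add(-234, Pow(Add(361, 361), Rational(1, 2))), 2) = Pow(Add(-234, Pow(722, Rational(1, 2))), 2) = Pow(Add(-234, Mul(19, Pow(2, Rational(1, 2)))), 2)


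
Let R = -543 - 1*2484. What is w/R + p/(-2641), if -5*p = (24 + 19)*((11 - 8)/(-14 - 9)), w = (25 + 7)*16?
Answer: -155892563/919345305 ≈ -0.16957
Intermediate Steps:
w = 512 (w = 32*16 = 512)
R = -3027 (R = -543 - 2484 = -3027)
p = 129/115 (p = -(24 + 19)*(11 - 8)/(-14 - 9)/5 = -43*3/(-23)/5 = -43*3*(-1/23)/5 = -43*(-3)/(5*23) = -⅕*(-129/23) = 129/115 ≈ 1.1217)
w/R + p/(-2641) = 512/(-3027) + (129/115)/(-2641) = 512*(-1/3027) + (129/115)*(-1/2641) = -512/3027 - 129/303715 = -155892563/919345305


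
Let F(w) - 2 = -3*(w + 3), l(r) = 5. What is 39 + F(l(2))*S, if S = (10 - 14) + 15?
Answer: -203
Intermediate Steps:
S = 11 (S = -4 + 15 = 11)
F(w) = -7 - 3*w (F(w) = 2 - 3*(w + 3) = 2 - 3*(3 + w) = 2 + (-9 - 3*w) = -7 - 3*w)
39 + F(l(2))*S = 39 + (-7 - 3*5)*11 = 39 + (-7 - 15)*11 = 39 - 22*11 = 39 - 242 = -203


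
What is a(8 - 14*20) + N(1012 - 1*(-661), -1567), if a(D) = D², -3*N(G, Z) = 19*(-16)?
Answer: 222256/3 ≈ 74085.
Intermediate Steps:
N(G, Z) = 304/3 (N(G, Z) = -19*(-16)/3 = -⅓*(-304) = 304/3)
a(8 - 14*20) + N(1012 - 1*(-661), -1567) = (8 - 14*20)² + 304/3 = (8 - 280)² + 304/3 = (-272)² + 304/3 = 73984 + 304/3 = 222256/3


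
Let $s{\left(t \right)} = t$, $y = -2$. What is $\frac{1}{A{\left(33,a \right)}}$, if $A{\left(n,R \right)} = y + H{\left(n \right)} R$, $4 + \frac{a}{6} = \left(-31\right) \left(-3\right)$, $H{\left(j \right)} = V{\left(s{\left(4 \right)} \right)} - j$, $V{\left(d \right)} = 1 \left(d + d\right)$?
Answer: $- \frac{1}{13352} \approx -7.4895 \cdot 10^{-5}$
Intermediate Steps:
$V{\left(d \right)} = 2 d$ ($V{\left(d \right)} = 1 \cdot 2 d = 2 d$)
$H{\left(j \right)} = 8 - j$ ($H{\left(j \right)} = 2 \cdot 4 - j = 8 - j$)
$a = 534$ ($a = -24 + 6 \left(\left(-31\right) \left(-3\right)\right) = -24 + 6 \cdot 93 = -24 + 558 = 534$)
$A{\left(n,R \right)} = -2 + R \left(8 - n\right)$ ($A{\left(n,R \right)} = -2 + \left(8 - n\right) R = -2 + R \left(8 - n\right)$)
$\frac{1}{A{\left(33,a \right)}} = \frac{1}{-2 - 534 \left(-8 + 33\right)} = \frac{1}{-2 - 534 \cdot 25} = \frac{1}{-2 - 13350} = \frac{1}{-13352} = - \frac{1}{13352}$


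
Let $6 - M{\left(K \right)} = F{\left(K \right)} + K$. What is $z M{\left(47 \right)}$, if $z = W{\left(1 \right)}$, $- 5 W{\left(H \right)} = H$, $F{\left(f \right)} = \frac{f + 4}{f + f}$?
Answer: $\frac{781}{94} \approx 8.3085$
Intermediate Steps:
$F{\left(f \right)} = \frac{4 + f}{2 f}$
$M{\left(K \right)} = 6 - K - \frac{4 + K}{2 K}$ ($M{\left(K \right)} = 6 - \left(\frac{4 + K}{2 K} + K\right) = 6 - \left(K + \frac{4 + K}{2 K}\right) = 6 - K - \frac{4 + K}{2 K}$)
$W{\left(H \right)} = - \frac{H}{5}$
$z = - \frac{1}{5}$ ($z = \left(- \frac{1}{5}\right) 1 = - \frac{1}{5} \approx -0.2$)
$z M{\left(47 \right)} = - \frac{\frac{11}{2} - 47 - \frac{2}{47}}{5} = \left(- \frac{1}{5}\right) \left(- \frac{3905}{94}\right) = \frac{781}{94}$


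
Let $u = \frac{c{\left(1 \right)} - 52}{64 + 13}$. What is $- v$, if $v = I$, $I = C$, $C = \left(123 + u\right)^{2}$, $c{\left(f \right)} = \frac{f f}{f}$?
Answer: $- \frac{88736400}{5929} \approx -14967.0$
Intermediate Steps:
$c{\left(f \right)} = f$ ($c{\left(f \right)} = \frac{f^{2}}{f} = f$)
$u = - \frac{51}{77}$ ($u = \frac{1 - 52}{64 + 13} = - \frac{51}{77} \approx -0.66234$)
$C = \frac{88736400}{5929}$ ($C = \left(123 - \frac{51}{77}\right)^{2} = \left(\frac{9420}{77}\right)^{2} = \frac{88736400}{5929} \approx 14967.0$)
$I = \frac{88736400}{5929} \approx 14967.0$
$v = \frac{88736400}{5929} \approx 14967.0$
$- v = \left(-1\right) \frac{88736400}{5929} = - \frac{88736400}{5929}$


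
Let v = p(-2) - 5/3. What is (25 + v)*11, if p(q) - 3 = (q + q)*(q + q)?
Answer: 1397/3 ≈ 465.67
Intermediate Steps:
p(q) = 3 + 4*q**2 (p(q) = 3 + (q + q)*(q + q) = 3 + (2*q)*(2*q) = 3 + 4*q**2)
v = 52/3 (v = (3 + 4*(-2)**2) - 5/3 = (3 + 4*4) - 5*1/3 = (3 + 16) - 5/3 = 19 - 5/3 = 52/3 ≈ 17.333)
(25 + v)*11 = (25 + 52/3)*11 = (127/3)*11 = 1397/3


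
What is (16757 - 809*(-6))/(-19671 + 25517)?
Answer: 21611/5846 ≈ 3.6967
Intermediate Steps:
(16757 - 809*(-6))/(-19671 + 25517) = (16757 + 4854)/5846 = 21611*(1/5846) = 21611/5846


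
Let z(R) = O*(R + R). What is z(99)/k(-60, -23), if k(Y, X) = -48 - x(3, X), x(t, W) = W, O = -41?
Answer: 8118/25 ≈ 324.72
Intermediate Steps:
z(R) = -82*R (z(R) = -41*(R + R) = -82*R)
k(Y, X) = -48 - X
z(99)/k(-60, -23) = (-82*99)/(-48 - 1*(-23)) = -8118/(-48 + 23) = -8118/(-25) = -8118*(-1/25) = 8118/25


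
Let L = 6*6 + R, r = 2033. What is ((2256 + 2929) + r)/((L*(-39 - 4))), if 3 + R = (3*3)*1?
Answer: -1203/301 ≈ -3.9967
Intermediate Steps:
R = 6 (R = -3 + (3*3)*1 = -3 + 9*1 = -3 + 9 = 6)
L = 42 (L = 6*6 + 6 = 36 + 6 = 42)
((2256 + 2929) + r)/((L*(-39 - 4))) = ((2256 + 2929) + 2033)/((42*(-39 - 4))) = (5185 + 2033)/((42*(-43))) = 7218/(-1806) = 7218*(-1/1806) = -1203/301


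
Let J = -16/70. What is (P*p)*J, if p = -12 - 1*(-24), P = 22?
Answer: -2112/35 ≈ -60.343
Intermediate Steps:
p = 12 (p = -12 + 24 = 12)
J = -8/35 (J = -16*1/70 = -8/35 ≈ -0.22857)
(P*p)*J = (22*12)*(-8/35) = 264*(-8/35) = -2112/35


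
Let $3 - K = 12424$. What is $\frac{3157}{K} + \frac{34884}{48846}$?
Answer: $\frac{46514557}{101119361} \approx 0.46$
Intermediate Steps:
$K = -12421$ ($K = 3 - 12424 = -12421$)
$\frac{3157}{K} + \frac{34884}{48846} = \frac{3157}{-12421} + \frac{34884}{48846} = 3157 \left(- \frac{1}{12421}\right) + 34884 \cdot \frac{1}{48846} = - \frac{3157}{12421} + \frac{5814}{8141} = \frac{46514557}{101119361}$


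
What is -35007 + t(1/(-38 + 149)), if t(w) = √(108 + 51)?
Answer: -35007 + √159 ≈ -34994.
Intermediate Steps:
t(w) = √159
-35007 + t(1/(-38 + 149)) = -35007 + √159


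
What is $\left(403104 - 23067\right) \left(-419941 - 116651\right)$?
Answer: $-203924813904$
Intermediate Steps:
$\left(403104 - 23067\right) \left(-419941 - 116651\right) = 380037 \left(-536592\right) = -203924813904$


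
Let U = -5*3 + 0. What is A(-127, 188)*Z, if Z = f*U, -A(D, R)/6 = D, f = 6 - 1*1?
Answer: -57150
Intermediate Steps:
f = 5 (f = 6 - 1 = 5)
A(D, R) = -6*D
U = -15 (U = -15 + 0 = -15)
Z = -75 (Z = 5*(-15) = -75)
A(-127, 188)*Z = -6*(-127)*(-75) = 762*(-75) = -57150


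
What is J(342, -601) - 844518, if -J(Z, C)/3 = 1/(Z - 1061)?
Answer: -607208439/719 ≈ -8.4452e+5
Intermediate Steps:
J(Z, C) = -3/(-1061 + Z) (J(Z, C) = -3/(Z - 1061) = -3/(-1061 + Z))
J(342, -601) - 844518 = -3/(-1061 + 342) - 844518 = -3/(-719) - 844518 = -3*(-1/719) - 844518 = 3/719 - 844518 = -607208439/719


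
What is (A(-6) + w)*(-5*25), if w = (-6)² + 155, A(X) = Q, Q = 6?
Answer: -24625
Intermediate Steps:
A(X) = 6
w = 191 (w = 36 + 155 = 191)
(A(-6) + w)*(-5*25) = (6 + 191)*(-5*25) = 197*(-125) = -24625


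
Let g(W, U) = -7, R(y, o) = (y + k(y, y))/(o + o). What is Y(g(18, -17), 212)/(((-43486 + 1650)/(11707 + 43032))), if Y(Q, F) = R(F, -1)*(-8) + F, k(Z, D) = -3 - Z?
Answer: -2736950/10459 ≈ -261.68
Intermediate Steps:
R(y, o) = -3/(2*o) (R(y, o) = (y + (-3 - y))/(o + o) = -3*1/(2*o) = -3/(2*o))
Y(Q, F) = -12 + F (Y(Q, F) = -3/2/(-1)*(-8) + F = -3/2*(-1)*(-8) + F = (3/2)*(-8) + F = -12 + F)
Y(g(18, -17), 212)/(((-43486 + 1650)/(11707 + 43032))) = (-12 + 212)/(((-43486 + 1650)/(11707 + 43032))) = 200/((-41836/54739)) = 200/((-41836*1/54739)) = 200/(-41836/54739) = 200*(-54739/41836) = -2736950/10459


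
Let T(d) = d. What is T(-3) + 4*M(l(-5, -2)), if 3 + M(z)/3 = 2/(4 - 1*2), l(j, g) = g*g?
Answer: -27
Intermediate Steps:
l(j, g) = g²
M(z) = -6 (M(z) = -9 + 3*(2/(4 - 1*2)) = -9 + 3*(2/(4 - 2)) = -9 + 3*(2/2) = -9 + 3*(2*(½)) = -9 + 3*1 = -9 + 3 = -6)
T(-3) + 4*M(l(-5, -2)) = -3 + 4*(-6) = -3 - 24 = -27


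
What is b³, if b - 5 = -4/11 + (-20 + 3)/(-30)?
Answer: 5061868813/35937000 ≈ 140.85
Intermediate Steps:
b = 1717/330 (b = 5 + (-4/11 + (-20 + 3)/(-30)) = 5 + (-4*1/11 - 17*(-1/30)) = 5 + (-4/11 + 17/30) = 5 + 67/330 = 1717/330 ≈ 5.2030)
b³ = (1717/330)³ = 5061868813/35937000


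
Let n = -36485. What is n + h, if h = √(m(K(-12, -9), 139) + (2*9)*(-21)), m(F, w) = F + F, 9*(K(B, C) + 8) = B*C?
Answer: -36485 + I*√370 ≈ -36485.0 + 19.235*I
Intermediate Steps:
K(B, C) = -8 + B*C/9 (K(B, C) = -8 + (B*C)/9 = -8 + B*C/9)
m(F, w) = 2*F
h = I*√370 (h = √(2*(-8 + (⅑)*(-12)*(-9)) + (2*9)*(-21)) = √(2*(-8 + 12) + 18*(-21)) = √(2*4 - 378) = √(8 - 378) = √(-370) = I*√370 ≈ 19.235*I)
n + h = -36485 + I*√370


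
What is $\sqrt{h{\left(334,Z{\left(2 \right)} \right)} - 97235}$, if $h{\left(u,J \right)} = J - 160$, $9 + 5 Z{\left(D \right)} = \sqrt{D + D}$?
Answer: $\frac{i \sqrt{2434910}}{5} \approx 312.08 i$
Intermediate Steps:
$Z{\left(D \right)} = - \frac{9}{5} + \frac{\sqrt{2} \sqrt{D}}{5}$ ($Z{\left(D \right)} = - \frac{9}{5} + \frac{\sqrt{D + D}}{5} = - \frac{9}{5} + \frac{\sqrt{2 D}}{5} = - \frac{9}{5} + \frac{\sqrt{2} \sqrt{D}}{5}$)
$h{\left(u,J \right)} = -160 + J$
$\sqrt{h{\left(334,Z{\left(2 \right)} \right)} - 97235} = \sqrt{\left(-160 - \left(\frac{9}{5} - \frac{\sqrt{2} \sqrt{2}}{5}\right)\right) - 97235} = \sqrt{\left(-160 + \left(- \frac{9}{5} + \frac{2}{5}\right)\right) - 97235} = \sqrt{\left(-160 - \frac{7}{5}\right) - 97235} = \sqrt{- \frac{807}{5} - 97235} = \sqrt{- \frac{486982}{5}} = \frac{i \sqrt{2434910}}{5}$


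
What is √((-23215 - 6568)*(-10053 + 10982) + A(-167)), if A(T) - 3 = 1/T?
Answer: I*√771644119323/167 ≈ 5260.1*I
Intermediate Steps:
A(T) = 3 + 1/T
√((-23215 - 6568)*(-10053 + 10982) + A(-167)) = √((-23215 - 6568)*(-10053 + 10982) + (3 + 1/(-167))) = √(-29783*929 + (3 - 1/167)) = √(-27668407 + 500/167) = √(-4620623469/167) = I*√771644119323/167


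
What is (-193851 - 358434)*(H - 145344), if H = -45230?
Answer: 105251161590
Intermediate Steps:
(-193851 - 358434)*(H - 145344) = (-193851 - 358434)*(-45230 - 145344) = -552285*(-190574) = 105251161590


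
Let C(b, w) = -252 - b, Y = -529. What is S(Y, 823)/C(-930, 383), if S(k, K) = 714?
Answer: 119/113 ≈ 1.0531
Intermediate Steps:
S(Y, 823)/C(-930, 383) = 714/(-252 - 1*(-930)) = 714/(-252 + 930) = 714/678 = 714*(1/678) = 119/113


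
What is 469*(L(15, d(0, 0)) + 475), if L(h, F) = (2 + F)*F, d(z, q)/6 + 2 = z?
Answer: 279055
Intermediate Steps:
d(z, q) = -12 + 6*z
L(h, F) = F*(2 + F)
469*(L(15, d(0, 0)) + 475) = 469*((-12 + 6*0)*(2 + (-12 + 6*0)) + 475) = 469*((-12 + 0)*(2 + (-12 + 0)) + 475) = 469*(-12*(2 - 12) + 475) = 469*(-12*(-10) + 475) = 469*(120 + 475) = 469*595 = 279055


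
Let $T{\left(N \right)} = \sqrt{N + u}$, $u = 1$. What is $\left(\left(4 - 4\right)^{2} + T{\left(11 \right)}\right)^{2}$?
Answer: $12$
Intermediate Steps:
$T{\left(N \right)} = \sqrt{1 + N}$ ($T{\left(N \right)} = \sqrt{N + 1} = \sqrt{1 + N}$)
$\left(\left(4 - 4\right)^{2} + T{\left(11 \right)}\right)^{2} = \left(\left(4 - 4\right)^{2} + \sqrt{1 + 11}\right)^{2} = \left(0^{2} + \sqrt{12}\right)^{2} = \left(0 + 2 \sqrt{3}\right)^{2} = \left(2 \sqrt{3}\right)^{2} = 12$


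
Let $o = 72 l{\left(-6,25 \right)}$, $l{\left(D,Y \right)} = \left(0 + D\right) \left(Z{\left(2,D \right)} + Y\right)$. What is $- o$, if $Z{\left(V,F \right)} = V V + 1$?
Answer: $12960$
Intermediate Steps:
$Z{\left(V,F \right)} = 1 + V^{2}$ ($Z{\left(V,F \right)} = V^{2} + 1 = 1 + V^{2}$)
$l{\left(D,Y \right)} = D \left(5 + Y\right)$ ($l{\left(D,Y \right)} = \left(0 + D\right) \left(\left(1 + 2^{2}\right) + Y\right) = D \left(\left(1 + 4\right) + Y\right) = D \left(5 + Y\right)$)
$o = -12960$ ($o = 72 \left(- 6 \left(5 + 25\right)\right) = 72 \left(\left(-6\right) 30\right) = 72 \left(-180\right) = -12960$)
$- o = \left(-1\right) \left(-12960\right) = 12960$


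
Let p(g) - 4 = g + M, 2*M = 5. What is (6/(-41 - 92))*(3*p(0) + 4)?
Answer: -141/133 ≈ -1.0602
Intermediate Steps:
M = 5/2 (M = (½)*5 = 5/2 ≈ 2.5000)
p(g) = 13/2 + g (p(g) = 4 + (g + 5/2) = 4 + (5/2 + g) = 13/2 + g)
(6/(-41 - 92))*(3*p(0) + 4) = (6/(-41 - 92))*(3*(13/2 + 0) + 4) = (6/(-133))*(3*(13/2) + 4) = (-1/133*6)*(39/2 + 4) = -6/133*47/2 = -141/133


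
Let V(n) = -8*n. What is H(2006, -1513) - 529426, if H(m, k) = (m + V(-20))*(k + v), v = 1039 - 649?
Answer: -2961844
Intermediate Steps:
v = 390
H(m, k) = (160 + m)*(390 + k) (H(m, k) = (m - 8*(-20))*(k + 390) = (m + 160)*(390 + k) = (160 + m)*(390 + k))
H(2006, -1513) - 529426 = (62400 + 160*(-1513) + 390*2006 - 1513*2006) - 529426 = (62400 - 242080 + 782340 - 3035078) - 529426 = -2432418 - 529426 = -2961844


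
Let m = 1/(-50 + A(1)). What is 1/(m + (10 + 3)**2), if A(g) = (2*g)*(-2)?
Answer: 54/9125 ≈ 0.0059178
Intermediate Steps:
A(g) = -4*g
m = -1/54 (m = 1/(-50 - 4*1) = 1/(-50 - 4) = 1/(-54) = -1/54 ≈ -0.018519)
1/(m + (10 + 3)**2) = 1/(-1/54 + (10 + 3)**2) = 1/(-1/54 + 13**2) = 1/(-1/54 + 169) = 1/(9125/54) = 54/9125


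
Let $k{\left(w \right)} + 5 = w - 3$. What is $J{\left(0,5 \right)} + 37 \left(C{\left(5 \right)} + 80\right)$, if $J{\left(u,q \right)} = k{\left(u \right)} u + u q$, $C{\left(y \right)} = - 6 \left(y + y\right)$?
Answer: $740$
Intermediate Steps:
$k{\left(w \right)} = -8 + w$ ($k{\left(w \right)} = -5 + \left(w - 3\right) = -5 + \left(-3 + w\right) = -8 + w$)
$C{\left(y \right)} = - 12 y$ ($C{\left(y \right)} = - 6 \cdot 2 y = - 12 y$)
$J{\left(u,q \right)} = q u + u \left(-8 + u\right)$ ($J{\left(u,q \right)} = \left(-8 + u\right) u + u q = u \left(-8 + u\right) + q u = q u + u \left(-8 + u\right)$)
$J{\left(0,5 \right)} + 37 \left(C{\left(5 \right)} + 80\right) = 0 \left(-8 + 5 + 0\right) + 37 \left(\left(-12\right) 5 + 80\right) = 0 \left(-3\right) + 37 \left(-60 + 80\right) = 0 + 37 \cdot 20 = 0 + 740 = 740$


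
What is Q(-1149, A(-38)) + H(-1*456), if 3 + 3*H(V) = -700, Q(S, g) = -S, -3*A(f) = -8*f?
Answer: 2744/3 ≈ 914.67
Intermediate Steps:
A(f) = 8*f/3 (A(f) = -(-8)*f/3 = 8*f/3)
H(V) = -703/3 (H(V) = -1 + (⅓)*(-700) = -1 - 700/3 = -703/3)
Q(-1149, A(-38)) + H(-1*456) = -1*(-1149) - 703/3 = 1149 - 703/3 = 2744/3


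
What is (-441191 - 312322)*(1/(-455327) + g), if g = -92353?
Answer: 31685835335099616/455327 ≈ 6.9589e+10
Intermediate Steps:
(-441191 - 312322)*(1/(-455327) + g) = (-441191 - 312322)*(1/(-455327) - 92353) = -753513*(-1/455327 - 92353) = -753513*(-42050814432/455327) = 31685835335099616/455327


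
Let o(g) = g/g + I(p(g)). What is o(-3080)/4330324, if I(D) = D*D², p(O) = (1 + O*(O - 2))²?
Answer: 365822475396901946331065278588162343789681/2165162 ≈ 1.6896e+35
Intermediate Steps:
p(O) = (1 + O*(-2 + O))²
I(D) = D³
o(g) = 1 + (1 + g² - 2*g)⁶ (o(g) = g/g + ((1 + g² - 2*g)²)³ = 1 + (1 + g² - 2*g)⁶)
o(-3080)/4330324 = (1 + (1 + (-3080)² - 2*(-3080))⁶)/4330324 = (1 + (1 + 9486400 + 6160)⁶)*(1/4330324) = (1 + 9492561⁶)*(1/4330324) = (1 + 731644950793803892662130557176324687579361)*(1/4330324) = 731644950793803892662130557176324687579362*(1/4330324) = 365822475396901946331065278588162343789681/2165162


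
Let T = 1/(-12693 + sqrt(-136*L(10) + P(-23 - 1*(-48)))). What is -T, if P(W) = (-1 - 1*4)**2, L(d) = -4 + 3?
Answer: 12693/161112088 + sqrt(161)/161112088 ≈ 7.8862e-5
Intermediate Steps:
L(d) = -1
P(W) = 25 (P(W) = (-1 - 4)**2 = (-5)**2 = 25)
T = 1/(-12693 + sqrt(161)) (T = 1/(-12693 + sqrt(-136*(-1) + 25)) = 1/(-12693 + sqrt(136 + 25)) = 1/(-12693 + sqrt(161)) ≈ -7.8862e-5)
-T = -(-12693/161112088 - sqrt(161)/161112088) = 12693/161112088 + sqrt(161)/161112088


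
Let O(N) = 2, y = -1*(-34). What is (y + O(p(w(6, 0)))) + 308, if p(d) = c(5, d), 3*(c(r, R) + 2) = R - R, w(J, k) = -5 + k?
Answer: 344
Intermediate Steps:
c(r, R) = -2 (c(r, R) = -2 + (R - R)/3 = -2 + (1/3)*0 = -2 + 0 = -2)
p(d) = -2
y = 34
(y + O(p(w(6, 0)))) + 308 = (34 + 2) + 308 = 36 + 308 = 344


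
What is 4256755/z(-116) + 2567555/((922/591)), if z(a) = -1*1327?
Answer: 2009698253525/1223494 ≈ 1.6426e+6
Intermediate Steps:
z(a) = -1327
4256755/z(-116) + 2567555/((922/591)) = 4256755/(-1327) + 2567555/((922/591)) = 4256755*(-1/1327) + 2567555/(((1/591)*922)) = -4256755/1327 + 2567555/(922/591) = -4256755/1327 + 2567555*(591/922) = -4256755/1327 + 1517425005/922 = 2009698253525/1223494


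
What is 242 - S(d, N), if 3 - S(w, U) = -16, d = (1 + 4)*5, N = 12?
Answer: 223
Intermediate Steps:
d = 25 (d = 5*5 = 25)
S(w, U) = 19 (S(w, U) = 3 - 1*(-16) = 3 + 16 = 19)
242 - S(d, N) = 242 - 1*19 = 242 - 19 = 223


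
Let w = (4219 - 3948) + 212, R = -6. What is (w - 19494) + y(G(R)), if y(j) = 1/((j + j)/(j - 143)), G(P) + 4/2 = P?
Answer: -304025/16 ≈ -19002.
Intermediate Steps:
w = 483 (w = 271 + 212 = 483)
G(P) = -2 + P
y(j) = (-143 + j)/(2*j) (y(j) = 1/((2*j)/(-143 + j)) = 1/(2*j/(-143 + j)) = (-143 + j)/(2*j))
(w - 19494) + y(G(R)) = (483 - 19494) + (-143 + (-2 - 6))/(2*(-2 - 6)) = -19011 + (½)*(-143 - 8)/(-8) = -19011 + (½)*(-⅛)*(-151) = -19011 + 151/16 = -304025/16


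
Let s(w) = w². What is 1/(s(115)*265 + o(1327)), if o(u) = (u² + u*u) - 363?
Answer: 1/7026120 ≈ 1.4233e-7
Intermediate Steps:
o(u) = -363 + 2*u² (o(u) = (u² + u²) - 363 = 2*u² - 363 = -363 + 2*u²)
1/(s(115)*265 + o(1327)) = 1/(115²*265 + (-363 + 2*1327²)) = 1/(13225*265 + (-363 + 2*1760929)) = 1/(3504625 + (-363 + 3521858)) = 1/(3504625 + 3521495) = 1/7026120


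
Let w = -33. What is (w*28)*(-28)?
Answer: 25872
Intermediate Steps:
(w*28)*(-28) = -33*28*(-28) = -924*(-28) = 25872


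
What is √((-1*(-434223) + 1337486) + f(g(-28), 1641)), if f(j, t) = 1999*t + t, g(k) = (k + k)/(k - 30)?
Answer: √5053709 ≈ 2248.0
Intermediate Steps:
g(k) = 2*k/(-30 + k) (g(k) = (2*k)/(-30 + k) = 2*k/(-30 + k))
f(j, t) = 2000*t
√((-1*(-434223) + 1337486) + f(g(-28), 1641)) = √((-1*(-434223) + 1337486) + 2000*1641) = √((434223 + 1337486) + 3282000) = √(1771709 + 3282000) = √5053709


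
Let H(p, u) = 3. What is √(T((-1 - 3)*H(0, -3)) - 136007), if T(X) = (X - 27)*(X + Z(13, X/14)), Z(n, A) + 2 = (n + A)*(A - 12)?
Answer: I*√6339239/7 ≈ 359.68*I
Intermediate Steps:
Z(n, A) = -2 + (-12 + A)*(A + n) (Z(n, A) = -2 + (n + A)*(A - 12) = -2 + (A + n)*(-12 + A) = -2 + (-12 + A)*(A + n))
T(X) = (-27 + X)*(-158 + X²/196 + 15*X/14) (T(X) = (X - 27)*(X + (-2 + (X/14)² - 12*X/14 - 12*13 + (X/14)*13)) = (-27 + X)*(X + (-2 + (X*(1/14))² - 12*X/14 - 156 + (X*(1/14))*13)) = (-27 + X)*(X + (-2 + (X/14)² - 6*X/7 - 156 + (X/14)*13)) = (-27 + X)*(X + (-2 + X²/196 - 6*X/7 - 156 + 13*X/14)) = (-27 + X)*(X + (-158 + X/14 + X²/196)) = (-27 + X)*(-158 + X²/196 + 15*X/14))
√(T((-1 - 3)*H(0, -3)) - 136007) = √((4266 - 2617*(-1 - 3)*3/14 + ((-1 - 3)*3)³/196 + 183*((-1 - 3)*3)²/196) - 136007) = √((4266 - (-5234)*3/7 + (-4*3)³/196 + 183*(-4*3)²/196) - 136007) = √((4266 - 2617/14*(-12) + (1/196)*(-12)³ + (183/196)*(-12)²) - 136007) = √((4266 + 15702/7 + (1/196)*(-1728) + (183/196)*144) - 136007) = √((4266 + 15702/7 - 432/49 + 6588/49) - 136007) = √(325104/49 - 136007) = √(-6339239/49) = I*√6339239/7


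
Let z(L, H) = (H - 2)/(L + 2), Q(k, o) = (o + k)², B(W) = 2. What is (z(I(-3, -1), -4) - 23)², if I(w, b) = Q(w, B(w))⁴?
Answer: 625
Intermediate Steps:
Q(k, o) = (k + o)²
I(w, b) = (2 + w)⁸ (I(w, b) = ((w + 2)²)⁴ = ((2 + w)²)⁴ = (2 + w)⁸)
z(L, H) = (-2 + H)/(2 + L)
(z(I(-3, -1), -4) - 23)² = ((-2 - 4)/(2 + (2 - 3)⁸) - 23)² = (-6/(2 + (-1)⁸) - 23)² = (-6/(2 + 1) - 23)² = (-6/3 - 23)² = ((⅓)*(-6) - 23)² = (-2 - 23)² = (-25)² = 625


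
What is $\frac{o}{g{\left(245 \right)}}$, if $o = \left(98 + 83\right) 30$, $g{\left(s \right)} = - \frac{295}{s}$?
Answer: $- \frac{266070}{59} \approx -4509.7$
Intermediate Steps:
$o = 5430$ ($o = 181 \cdot 30 = 5430$)
$\frac{o}{g{\left(245 \right)}} = \frac{5430}{\left(-295\right) \frac{1}{245}} = \frac{5430}{- \frac{59}{49}} = 5430 \left(- \frac{49}{59}\right) = - \frac{266070}{59}$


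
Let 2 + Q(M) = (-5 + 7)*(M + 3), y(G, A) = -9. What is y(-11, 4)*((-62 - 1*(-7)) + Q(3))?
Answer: 405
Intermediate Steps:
Q(M) = 4 + 2*M (Q(M) = -2 + (-5 + 7)*(M + 3) = -2 + 2*(3 + M) = -2 + (6 + 2*M) = 4 + 2*M)
y(-11, 4)*((-62 - 1*(-7)) + Q(3)) = -9*((-62 - 1*(-7)) + (4 + 2*3)) = -9*((-62 + 7) + (4 + 6)) = -9*(-55 + 10) = -9*(-45) = 405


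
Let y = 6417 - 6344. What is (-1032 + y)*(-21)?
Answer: 20139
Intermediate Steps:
y = 73
(-1032 + y)*(-21) = (-1032 + 73)*(-21) = -959*(-21) = 20139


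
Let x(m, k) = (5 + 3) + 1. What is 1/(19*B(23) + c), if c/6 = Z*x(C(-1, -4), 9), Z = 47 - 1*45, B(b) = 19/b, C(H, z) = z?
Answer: 23/2845 ≈ 0.0080844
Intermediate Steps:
Z = 2 (Z = 47 - 45 = 2)
x(m, k) = 9 (x(m, k) = 8 + 1 = 9)
c = 108 (c = 6*(2*9) = 6*18 = 108)
1/(19*B(23) + c) = 1/(19*(19/23) + 108) = 1/(361/23 + 108) = 1/(2845/23) = 23/2845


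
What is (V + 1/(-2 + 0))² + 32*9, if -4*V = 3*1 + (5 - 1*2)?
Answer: 292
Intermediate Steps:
V = -3/2 (V = -(3*1 + (5 - 1*2))/4 = -(3 + (5 - 2))/4 = -(3 + 3)/4 = -¼*6 = -3/2 ≈ -1.5000)
(V + 1/(-2 + 0))² + 32*9 = (-3/2 + 1/(-2 + 0))² + 32*9 = (-3/2 + 1/(-2))² + 288 = (-3/2 - ½)² + 288 = (-2)² + 288 = 4 + 288 = 292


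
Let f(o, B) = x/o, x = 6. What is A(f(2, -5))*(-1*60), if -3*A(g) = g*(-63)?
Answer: -3780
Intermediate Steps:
f(o, B) = 6/o
A(g) = 21*g (A(g) = -g*(-63)/3 = -(-21)*g = 21*g)
A(f(2, -5))*(-1*60) = (21*(6/2))*(-1*60) = (21*(6*(1/2)))*(-60) = (21*3)*(-60) = 63*(-60) = -3780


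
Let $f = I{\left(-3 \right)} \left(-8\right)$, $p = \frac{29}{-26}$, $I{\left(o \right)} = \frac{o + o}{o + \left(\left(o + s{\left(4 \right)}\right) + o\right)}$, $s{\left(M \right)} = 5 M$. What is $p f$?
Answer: $- \frac{696}{143} \approx -4.8671$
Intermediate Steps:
$I{\left(o \right)} = \frac{2 o}{20 + 3 o}$ ($I{\left(o \right)} = \frac{o + o}{o + \left(\left(o + 5 \cdot 4\right) + o\right)} = \frac{2 o}{o + \left(\left(o + 20\right) + o\right)} = \frac{2 o}{o + \left(\left(20 + o\right) + o\right)} = \frac{2 o}{o + \left(20 + 2 o\right)} = \frac{2 o}{20 + 3 o}$)
$p = - \frac{29}{26}$ ($p = 29 \left(- \frac{1}{26}\right) = - \frac{29}{26} \approx -1.1154$)
$f = \frac{48}{11}$ ($f = 2 \left(-3\right) \frac{1}{20 + 3 \left(-3\right)} \left(-8\right) = 2 \left(-3\right) \frac{1}{20 - 9} \left(-8\right) = 2 \left(-3\right) \frac{1}{11} \left(-8\right) = \left(- \frac{6}{11}\right) \left(-8\right) = \frac{48}{11} \approx 4.3636$)
$p f = \left(- \frac{29}{26}\right) \frac{48}{11} = - \frac{696}{143}$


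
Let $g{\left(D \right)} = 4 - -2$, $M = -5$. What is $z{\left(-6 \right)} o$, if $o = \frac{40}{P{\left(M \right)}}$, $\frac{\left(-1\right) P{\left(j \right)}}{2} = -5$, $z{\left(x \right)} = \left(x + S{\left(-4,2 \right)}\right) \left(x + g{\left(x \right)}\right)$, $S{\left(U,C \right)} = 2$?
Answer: $0$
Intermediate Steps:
$g{\left(D \right)} = 6$ ($g{\left(D \right)} = 4 + 2 = 6$)
$z{\left(x \right)} = \left(2 + x\right) \left(6 + x\right)$ ($z{\left(x \right)} = \left(x + 2\right) \left(x + 6\right) = \left(2 + x\right) \left(6 + x\right)$)
$P{\left(j \right)} = 10$ ($P{\left(j \right)} = \left(-2\right) \left(-5\right) = 10$)
$o = 4$ ($o = \frac{40}{10} = 40 \cdot \frac{1}{10} = 4$)
$z{\left(-6 \right)} o = \left(12 + \left(-6\right)^{2} + 8 \left(-6\right)\right) 4 = \left(12 + 36 - 48\right) 4 = 0 \cdot 4 = 0$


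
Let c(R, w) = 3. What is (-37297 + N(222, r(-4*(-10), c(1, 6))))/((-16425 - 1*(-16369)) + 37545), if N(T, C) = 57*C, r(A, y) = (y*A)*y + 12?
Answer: -16093/37489 ≈ -0.42927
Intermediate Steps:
r(A, y) = 12 + A*y² (r(A, y) = (A*y)*y + 12 = A*y² + 12 = 12 + A*y²)
(-37297 + N(222, r(-4*(-10), c(1, 6))))/((-16425 - 1*(-16369)) + 37545) = (-37297 + 57*(12 - 4*(-10)*3²))/((-16425 - 1*(-16369)) + 37545) = (-37297 + 57*(12 + 40*9))/((-16425 + 16369) + 37545) = (-37297 + 57*(12 + 360))/(-56 + 37545) = (-37297 + 57*372)/37489 = (-37297 + 21204)*(1/37489) = -16093*1/37489 = -16093/37489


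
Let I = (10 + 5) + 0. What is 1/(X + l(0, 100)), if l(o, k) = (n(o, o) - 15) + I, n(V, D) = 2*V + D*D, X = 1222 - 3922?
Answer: -1/2700 ≈ -0.00037037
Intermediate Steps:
X = -2700
n(V, D) = D² + 2*V (n(V, D) = 2*V + D² = D² + 2*V)
I = 15 (I = 15 + 0 = 15)
l(o, k) = o² + 2*o (l(o, k) = ((o² + 2*o) - 15) + 15 = (-15 + o² + 2*o) + 15 = o² + 2*o)
1/(X + l(0, 100)) = 1/(-2700 + 0*(2 + 0)) = 1/(-2700 + 0*2) = 1/(-2700 + 0) = 1/(-2700) = -1/2700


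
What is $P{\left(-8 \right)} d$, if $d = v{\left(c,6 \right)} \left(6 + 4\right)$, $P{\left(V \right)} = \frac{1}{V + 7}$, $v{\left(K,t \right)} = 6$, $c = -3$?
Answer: $-60$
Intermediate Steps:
$P{\left(V \right)} = \frac{1}{7 + V}$
$d = 60$ ($d = 6 \left(6 + 4\right) = 6 \cdot 10 = 60$)
$P{\left(-8 \right)} d = \frac{1}{7 - 8} \cdot 60 = \frac{1}{-1} \cdot 60 = \left(-1\right) 60 = -60$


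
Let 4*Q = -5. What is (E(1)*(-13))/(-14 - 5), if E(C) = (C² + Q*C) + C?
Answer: 39/76 ≈ 0.51316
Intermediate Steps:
Q = -5/4 (Q = (¼)*(-5) = -5/4 ≈ -1.2500)
E(C) = C² - C/4 (E(C) = (C² - 5*C/4) + C = C² - C/4)
(E(1)*(-13))/(-14 - 5) = ((1*(-¼ + 1))*(-13))/(-14 - 5) = ((1*(¾))*(-13))/(-19) = ((¾)*(-13))*(-1/19) = -39/4*(-1/19) = 39/76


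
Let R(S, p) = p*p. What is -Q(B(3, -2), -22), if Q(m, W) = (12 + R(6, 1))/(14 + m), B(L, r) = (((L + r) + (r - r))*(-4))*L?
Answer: -13/2 ≈ -6.5000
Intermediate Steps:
R(S, p) = p**2
B(L, r) = L*(-4*L - 4*r) (B(L, r) = (((L + r) + 0)*(-4))*L = ((L + r)*(-4))*L = (-4*L - 4*r)*L = L*(-4*L - 4*r))
Q(m, W) = 13/(14 + m) (Q(m, W) = (12 + 1**2)/(14 + m) = (12 + 1)/(14 + m) = 13/(14 + m))
-Q(B(3, -2), -22) = -13/(14 - 4*3*(3 - 2)) = -13/(14 - 4*3*1) = -13/(14 - 12) = -13/2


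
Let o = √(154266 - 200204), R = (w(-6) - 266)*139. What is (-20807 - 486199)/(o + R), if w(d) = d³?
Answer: 5661397998/748129657 + 84501*I*√45938/748129657 ≈ 7.5674 + 0.024209*I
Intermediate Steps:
R = -66998 (R = ((-6)³ - 266)*139 = (-216 - 266)*139 = -482*139 = -66998)
o = I*√45938 (o = √(-45938) = I*√45938 ≈ 214.33*I)
(-20807 - 486199)/(o + R) = (-20807 - 486199)/(I*√45938 - 66998) = -507006/(-66998 + I*√45938)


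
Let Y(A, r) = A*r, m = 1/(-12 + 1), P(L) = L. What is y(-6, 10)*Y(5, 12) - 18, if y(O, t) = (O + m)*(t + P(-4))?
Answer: -24318/11 ≈ -2210.7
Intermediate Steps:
m = -1/11 (m = 1/(-11) = -1/11 ≈ -0.090909)
y(O, t) = (-4 + t)*(-1/11 + O) (y(O, t) = (O - 1/11)*(t - 4) = (-1/11 + O)*(-4 + t) = (-4 + t)*(-1/11 + O))
y(-6, 10)*Y(5, 12) - 18 = (4/11 - 4*(-6) - 1/11*10 - 6*10)*(5*12) - 18 = (4/11 + 24 - 10/11 - 60)*60 - 18 = -402/11*60 - 18 = -24120/11 - 18 = -24318/11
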